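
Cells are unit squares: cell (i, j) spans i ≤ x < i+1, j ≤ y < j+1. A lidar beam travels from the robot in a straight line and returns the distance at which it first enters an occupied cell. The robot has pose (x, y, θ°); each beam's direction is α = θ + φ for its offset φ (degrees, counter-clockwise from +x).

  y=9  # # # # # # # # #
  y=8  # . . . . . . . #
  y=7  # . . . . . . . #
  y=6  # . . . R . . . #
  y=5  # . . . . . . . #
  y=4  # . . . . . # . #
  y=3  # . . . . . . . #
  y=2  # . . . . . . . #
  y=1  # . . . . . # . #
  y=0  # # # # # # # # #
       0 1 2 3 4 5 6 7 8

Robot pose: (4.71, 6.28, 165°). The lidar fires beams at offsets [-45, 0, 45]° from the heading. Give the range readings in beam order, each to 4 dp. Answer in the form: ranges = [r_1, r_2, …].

ranges = [3.1408, 3.8409, 4.2839]

beam 1: φ=-45°, α=120°
  cosα=-0.5000 sinα=0.8660 | (4,6) | tMaxX 1.4200 tMaxY 0.8314 | tΔX 2.0000 tΔY 1.1547
    t=0.8314 [y] (4,7)
    t=1.4200 [x] (3,7)
    t=1.9861 [y] (3,8)
    t=3.1408 [y] (3,9) — stop
  → r_1 = 3.1408
beam 2: φ=0°, α=165°
  cosα=-0.9659 sinα=0.2588 | (4,6) | tMaxX 0.7350 tMaxY 2.7819 | tΔX 1.0353 tΔY 3.8637
    t=0.7350 [x] (3,6)
    t=1.7703 [x] (2,6)
    t=2.7819 [y] (2,7)
    t=2.8056 [x] (1,7)
    t=3.8409 [x] (0,7) — stop
  → r_2 = 3.8409
beam 3: φ=45°, α=210°
  cosα=-0.8660 sinα=-0.5000 | (4,6) | tMaxX 0.8198 tMaxY 0.5600 | tΔX 1.1547 tΔY 2.0000
    t=0.5600 [y] (4,5)
    t=0.8198 [x] (3,5)
    t=1.9745 [x] (2,5)
    t=2.5600 [y] (2,4)
    t=3.1292 [x] (1,4)
    t=4.2839 [x] (0,4) — stop
  → r_3 = 4.2839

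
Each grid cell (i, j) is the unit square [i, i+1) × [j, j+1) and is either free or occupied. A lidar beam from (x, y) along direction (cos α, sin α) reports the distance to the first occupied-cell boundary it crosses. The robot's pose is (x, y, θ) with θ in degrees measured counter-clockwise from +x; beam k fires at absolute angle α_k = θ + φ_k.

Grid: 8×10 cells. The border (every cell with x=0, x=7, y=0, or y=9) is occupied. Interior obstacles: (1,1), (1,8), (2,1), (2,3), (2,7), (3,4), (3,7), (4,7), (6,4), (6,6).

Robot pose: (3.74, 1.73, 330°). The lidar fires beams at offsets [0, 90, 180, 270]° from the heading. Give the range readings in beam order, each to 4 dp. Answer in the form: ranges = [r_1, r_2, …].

ranges = [1.4600, 4.9306, 3.1639, 0.8429]

beam 1: φ=0°, α=330°
  d=(0.8660,-0.5000)  start (3,1)  tX=0.3002 tY=1.4600  stride 1/|dx|=1.1547 1/|dy|=2.0000
    cross x-line → (4,1), t=0.3002
    cross x-line → (5,1), t=1.4549
    cross y-line → (5,0), t=1.4600 (wall)
  → r_1 = 1.4600
beam 2: φ=90°, α=60°
  d=(0.5000,0.8660)  start (3,1)  tX=0.5200 tY=0.3118  stride 1/|dx|=2.0000 1/|dy|=1.1547
    cross y-line → (3,2), t=0.3118
    cross x-line → (4,2), t=0.5200
    cross y-line → (4,3), t=1.4665
    cross x-line → (5,3), t=2.5200
    cross y-line → (5,4), t=2.6212
    cross y-line → (5,5), t=3.7759
    cross x-line → (6,5), t=4.5200
    cross y-line → (6,6), t=4.9306 (wall)
  → r_2 = 4.9306
beam 3: φ=180°, α=150°
  d=(-0.8660,0.5000)  start (3,1)  tX=0.8545 tY=0.5400  stride 1/|dx|=1.1547 1/|dy|=2.0000
    cross y-line → (3,2), t=0.5400
    cross x-line → (2,2), t=0.8545
    cross x-line → (1,2), t=2.0092
    cross y-line → (1,3), t=2.5400
    cross x-line → (0,3), t=3.1639 (wall)
  → r_3 = 3.1639
beam 4: φ=270°, α=240°
  d=(-0.5000,-0.8660)  start (3,1)  tX=1.4800 tY=0.8429  stride 1/|dx|=2.0000 1/|dy|=1.1547
    cross y-line → (3,0), t=0.8429 (wall)
  → r_4 = 0.8429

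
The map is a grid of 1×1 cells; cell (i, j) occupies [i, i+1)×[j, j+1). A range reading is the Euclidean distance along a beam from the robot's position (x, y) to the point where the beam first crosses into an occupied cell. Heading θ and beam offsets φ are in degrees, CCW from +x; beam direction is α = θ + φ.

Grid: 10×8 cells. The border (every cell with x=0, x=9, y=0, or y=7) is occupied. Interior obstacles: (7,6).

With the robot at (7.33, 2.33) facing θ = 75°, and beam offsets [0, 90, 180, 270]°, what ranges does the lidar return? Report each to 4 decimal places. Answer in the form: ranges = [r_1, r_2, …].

ranges = [4.8347, 6.5533, 1.3769, 1.7289]

beam 1: φ=0°, α=75°
  dir = (cos 75°, sin 75°) = (0.2588, 0.9659); from cell (7,2)
  next x-line at t=2.5887, next y-line at t=0.6936; Δt_x=3.8637, Δt_y=1.0353
    y: enter (7,3) at t=0.6936
    y: enter (7,4) at t=1.7289
    x: enter (8,4) at t=2.5887
    y: enter (8,5) at t=2.7642
    y: enter (8,6) at t=3.7995
    y: enter (8,7) at t=4.8347 ← occupied
  → r_1 = 4.8347
beam 2: φ=90°, α=165°
  dir = (cos 165°, sin 165°) = (-0.9659, 0.2588); from cell (7,2)
  next x-line at t=0.3416, next y-line at t=2.5887; Δt_x=1.0353, Δt_y=3.8637
    x: enter (6,2) at t=0.3416
    x: enter (5,2) at t=1.3769
    x: enter (4,2) at t=2.4122
    y: enter (4,3) at t=2.5887
    x: enter (3,3) at t=3.4475
    x: enter (2,3) at t=4.4827
    x: enter (1,3) at t=5.5180
    y: enter (1,4) at t=6.4524
    x: enter (0,4) at t=6.5533 ← occupied
  → r_2 = 6.5533
beam 3: φ=180°, α=255°
  dir = (cos 255°, sin 255°) = (-0.2588, -0.9659); from cell (7,2)
  next x-line at t=1.2750, next y-line at t=0.3416; Δt_x=3.8637, Δt_y=1.0353
    y: enter (7,1) at t=0.3416
    x: enter (6,1) at t=1.2750
    y: enter (6,0) at t=1.3769 ← occupied
  → r_3 = 1.3769
beam 4: φ=270°, α=345°
  dir = (cos 345°, sin 345°) = (0.9659, -0.2588); from cell (7,2)
  next x-line at t=0.6936, next y-line at t=1.2750; Δt_x=1.0353, Δt_y=3.8637
    x: enter (8,2) at t=0.6936
    y: enter (8,1) at t=1.2750
    x: enter (9,1) at t=1.7289 ← occupied
  → r_4 = 1.7289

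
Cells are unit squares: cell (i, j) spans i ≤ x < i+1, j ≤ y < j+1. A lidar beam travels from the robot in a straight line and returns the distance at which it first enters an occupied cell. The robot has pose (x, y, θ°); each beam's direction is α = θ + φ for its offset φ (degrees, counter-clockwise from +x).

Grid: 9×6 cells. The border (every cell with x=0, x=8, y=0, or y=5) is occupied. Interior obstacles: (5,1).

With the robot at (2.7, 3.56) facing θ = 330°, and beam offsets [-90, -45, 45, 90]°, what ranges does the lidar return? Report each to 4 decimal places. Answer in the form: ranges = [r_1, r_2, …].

ranges = [2.9560, 2.6503, 5.4870, 1.6628]

beam 1: φ=-90°, α=240°
  d=(-0.5000,-0.8660)  start (2,3)  tX=1.4000 tY=0.6466  stride 1/|dx|=2.0000 1/|dy|=1.1547
    cross y-line → (2,2), t=0.6466
    cross x-line → (1,2), t=1.4000
    cross y-line → (1,1), t=1.8013
    cross y-line → (1,0), t=2.9560 (wall)
  → r_1 = 2.9560
beam 2: φ=-45°, α=285°
  d=(0.2588,-0.9659)  start (2,3)  tX=1.1591 tY=0.5798  stride 1/|dx|=3.8637 1/|dy|=1.0353
    cross y-line → (2,2), t=0.5798
    cross x-line → (3,2), t=1.1591
    cross y-line → (3,1), t=1.6150
    cross y-line → (3,0), t=2.6503 (wall)
  → r_2 = 2.6503
beam 3: φ=45°, α=15°
  d=(0.9659,0.2588)  start (2,3)  tX=0.3106 tY=1.7000  stride 1/|dx|=1.0353 1/|dy|=3.8637
    cross x-line → (3,3), t=0.3106
    cross x-line → (4,3), t=1.3459
    cross y-line → (4,4), t=1.7000
    cross x-line → (5,4), t=2.3811
    cross x-line → (6,4), t=3.4164
    cross x-line → (7,4), t=4.4517
    cross x-line → (8,4), t=5.4870 (wall)
  → r_3 = 5.4870
beam 4: φ=90°, α=60°
  d=(0.5000,0.8660)  start (2,3)  tX=0.6000 tY=0.5081  stride 1/|dx|=2.0000 1/|dy|=1.1547
    cross y-line → (2,4), t=0.5081
    cross x-line → (3,4), t=0.6000
    cross y-line → (3,5), t=1.6628 (wall)
  → r_4 = 1.6628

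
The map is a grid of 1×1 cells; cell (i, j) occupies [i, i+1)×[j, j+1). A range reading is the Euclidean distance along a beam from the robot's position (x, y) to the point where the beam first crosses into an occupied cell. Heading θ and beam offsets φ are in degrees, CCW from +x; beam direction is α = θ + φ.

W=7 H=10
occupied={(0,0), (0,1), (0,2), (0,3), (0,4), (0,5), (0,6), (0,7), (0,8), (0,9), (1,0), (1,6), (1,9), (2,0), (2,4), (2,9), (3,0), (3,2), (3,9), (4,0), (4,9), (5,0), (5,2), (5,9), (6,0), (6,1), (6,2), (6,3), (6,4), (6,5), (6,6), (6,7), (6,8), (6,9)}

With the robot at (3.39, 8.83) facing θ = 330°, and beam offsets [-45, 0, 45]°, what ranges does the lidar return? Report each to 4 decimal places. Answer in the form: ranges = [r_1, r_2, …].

ranges = [6.2206, 3.0138, 0.6568]

beam 1: φ=-45°, α=285°
  d=(0.2588,-0.9659)  start (3,8)  tX=2.3569 tY=0.8593  stride 1/|dx|=3.8637 1/|dy|=1.0353
    cross y-line → (3,7), t=0.8593
    cross y-line → (3,6), t=1.8946
    cross x-line → (4,6), t=2.3569
    cross y-line → (4,5), t=2.9298
    cross y-line → (4,4), t=3.9651
    cross y-line → (4,3), t=5.0004
    cross y-line → (4,2), t=6.0357
    cross x-line → (5,2), t=6.2206 (wall)
  → r_1 = 6.2206
beam 2: φ=0°, α=330°
  d=(0.8660,-0.5000)  start (3,8)  tX=0.7044 tY=1.6600  stride 1/|dx|=1.1547 1/|dy|=2.0000
    cross x-line → (4,8), t=0.7044
    cross y-line → (4,7), t=1.6600
    cross x-line → (5,7), t=1.8591
    cross x-line → (6,7), t=3.0138 (wall)
  → r_2 = 3.0138
beam 3: φ=45°, α=15°
  d=(0.9659,0.2588)  start (3,8)  tX=0.6315 tY=0.6568  stride 1/|dx|=1.0353 1/|dy|=3.8637
    cross x-line → (4,8), t=0.6315
    cross y-line → (4,9), t=0.6568 (wall)
  → r_3 = 0.6568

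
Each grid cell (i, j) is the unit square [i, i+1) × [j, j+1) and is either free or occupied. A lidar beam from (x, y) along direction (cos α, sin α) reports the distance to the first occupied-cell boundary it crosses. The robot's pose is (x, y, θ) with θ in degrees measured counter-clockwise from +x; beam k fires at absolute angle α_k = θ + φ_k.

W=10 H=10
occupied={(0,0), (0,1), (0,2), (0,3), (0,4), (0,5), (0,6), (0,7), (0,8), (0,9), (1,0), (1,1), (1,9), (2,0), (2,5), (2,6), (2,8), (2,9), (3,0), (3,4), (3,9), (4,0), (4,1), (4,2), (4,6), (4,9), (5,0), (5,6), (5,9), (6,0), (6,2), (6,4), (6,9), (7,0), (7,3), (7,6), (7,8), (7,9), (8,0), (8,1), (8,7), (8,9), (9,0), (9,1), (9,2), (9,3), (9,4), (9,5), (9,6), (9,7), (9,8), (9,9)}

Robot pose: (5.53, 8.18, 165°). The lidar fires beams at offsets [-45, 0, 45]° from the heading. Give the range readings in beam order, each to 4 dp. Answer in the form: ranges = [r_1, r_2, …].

beam 1: φ=-45°, α=120°
  cosα=-0.5000 sinα=0.8660 | (5,8) | tMaxX 1.0600 tMaxY 0.9469 | tΔX 2.0000 tΔY 1.1547
    t=0.9469 [y] (5,9) — stop
  → r_1 = 0.9469
beam 2: φ=0°, α=165°
  cosα=-0.9659 sinα=0.2588 | (5,8) | tMaxX 0.5487 tMaxY 3.1682 | tΔX 1.0353 tΔY 3.8637
    t=0.5487 [x] (4,8)
    t=1.5840 [x] (3,8)
    t=2.6192 [x] (2,8) — stop
  → r_2 = 2.6192
beam 3: φ=45°, α=210°
  cosα=-0.8660 sinα=-0.5000 | (5,8) | tMaxX 0.6120 tMaxY 0.3600 | tΔX 1.1547 tΔY 2.0000
    t=0.3600 [y] (5,7)
    t=0.6120 [x] (4,7)
    t=1.7667 [x] (3,7)
    t=2.3600 [y] (3,6)
    t=2.9214 [x] (2,6) — stop
  → r_3 = 2.9214

ranges = [0.9469, 2.6192, 2.9214]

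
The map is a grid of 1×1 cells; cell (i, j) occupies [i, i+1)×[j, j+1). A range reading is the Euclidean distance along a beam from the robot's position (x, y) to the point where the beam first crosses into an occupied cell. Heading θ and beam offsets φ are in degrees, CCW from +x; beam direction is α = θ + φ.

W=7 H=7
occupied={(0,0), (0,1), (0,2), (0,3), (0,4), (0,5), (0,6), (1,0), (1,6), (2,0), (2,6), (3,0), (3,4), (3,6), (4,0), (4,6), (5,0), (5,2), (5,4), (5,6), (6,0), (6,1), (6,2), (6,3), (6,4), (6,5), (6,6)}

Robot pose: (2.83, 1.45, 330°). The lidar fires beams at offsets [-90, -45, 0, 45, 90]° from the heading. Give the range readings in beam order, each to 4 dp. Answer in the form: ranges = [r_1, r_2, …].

beam 1: φ=-90°, α=240°
  direction (-0.5000, -0.8660); cell (2,1); t to first gridline: x 1.6600, y 0.5196 (then +2.0000 / +1.1547)
    (2,0) via y @ 0.5196  # hit
  → r_1 = 0.5196
beam 2: φ=-45°, α=285°
  direction (0.2588, -0.9659); cell (2,1); t to first gridline: x 0.6568, y 0.4659 (then +3.8637 / +1.0353)
    (2,0) via y @ 0.4659  # hit
  → r_2 = 0.4659
beam 3: φ=0°, α=330°
  direction (0.8660, -0.5000); cell (2,1); t to first gridline: x 0.1963, y 0.9000 (then +1.1547 / +2.0000)
    (3,1) via x @ 0.1963
    (3,0) via y @ 0.9000  # hit
  → r_3 = 0.9000
beam 4: φ=45°, α=15°
  direction (0.9659, 0.2588); cell (2,1); t to first gridline: x 0.1760, y 2.1250 (then +1.0353 / +3.8637)
    (3,1) via x @ 0.1760
    (4,1) via x @ 1.2113
    (4,2) via y @ 2.1250
    (5,2) via x @ 2.2465  # hit
  → r_4 = 2.2465
beam 5: φ=90°, α=60°
  direction (0.5000, 0.8660); cell (2,1); t to first gridline: x 0.3400, y 0.6351 (then +2.0000 / +1.1547)
    (3,1) via x @ 0.3400
    (3,2) via y @ 0.6351
    (3,3) via y @ 1.7898
    (4,3) via x @ 2.3400
    (4,4) via y @ 2.9445
    (4,5) via y @ 4.0992
    (5,5) via x @ 4.3400
    (5,6) via y @ 5.2539  # hit
  → r_5 = 5.2539

ranges = [0.5196, 0.4659, 0.9000, 2.2465, 5.2539]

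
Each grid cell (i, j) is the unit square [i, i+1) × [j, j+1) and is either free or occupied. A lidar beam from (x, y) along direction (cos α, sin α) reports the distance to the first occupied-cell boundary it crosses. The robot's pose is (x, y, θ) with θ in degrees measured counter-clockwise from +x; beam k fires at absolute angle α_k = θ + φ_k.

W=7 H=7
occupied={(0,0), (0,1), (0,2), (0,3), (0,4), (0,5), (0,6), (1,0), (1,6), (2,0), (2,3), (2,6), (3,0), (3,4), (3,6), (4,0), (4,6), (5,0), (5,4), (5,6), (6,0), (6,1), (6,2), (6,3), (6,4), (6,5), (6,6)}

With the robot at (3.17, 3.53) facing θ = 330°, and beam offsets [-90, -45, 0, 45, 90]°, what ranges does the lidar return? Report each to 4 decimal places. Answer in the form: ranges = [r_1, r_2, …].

ranges = [0.3400, 2.6192, 3.2678, 1.8946, 0.5427]

beam 1: φ=-90°, α=240°
  d=(-0.5000,-0.8660)  start (3,3)  tX=0.3400 tY=0.6120  stride 1/|dx|=2.0000 1/|dy|=1.1547
    cross x-line → (2,3), t=0.3400 (wall)
  → r_1 = 0.3400
beam 2: φ=-45°, α=285°
  d=(0.2588,-0.9659)  start (3,3)  tX=3.2069 tY=0.5487  stride 1/|dx|=3.8637 1/|dy|=1.0353
    cross y-line → (3,2), t=0.5487
    cross y-line → (3,1), t=1.5840
    cross y-line → (3,0), t=2.6192 (wall)
  → r_2 = 2.6192
beam 3: φ=0°, α=330°
  d=(0.8660,-0.5000)  start (3,3)  tX=0.9584 tY=1.0600  stride 1/|dx|=1.1547 1/|dy|=2.0000
    cross x-line → (4,3), t=0.9584
    cross y-line → (4,2), t=1.0600
    cross x-line → (5,2), t=2.1131
    cross y-line → (5,1), t=3.0600
    cross x-line → (6,1), t=3.2678 (wall)
  → r_3 = 3.2678
beam 4: φ=45°, α=15°
  d=(0.9659,0.2588)  start (3,3)  tX=0.8593 tY=1.8159  stride 1/|dx|=1.0353 1/|dy|=3.8637
    cross x-line → (4,3), t=0.8593
    cross y-line → (4,4), t=1.8159
    cross x-line → (5,4), t=1.8946 (wall)
  → r_4 = 1.8946
beam 5: φ=90°, α=60°
  d=(0.5000,0.8660)  start (3,3)  tX=1.6600 tY=0.5427  stride 1/|dx|=2.0000 1/|dy|=1.1547
    cross y-line → (3,4), t=0.5427 (wall)
  → r_5 = 0.5427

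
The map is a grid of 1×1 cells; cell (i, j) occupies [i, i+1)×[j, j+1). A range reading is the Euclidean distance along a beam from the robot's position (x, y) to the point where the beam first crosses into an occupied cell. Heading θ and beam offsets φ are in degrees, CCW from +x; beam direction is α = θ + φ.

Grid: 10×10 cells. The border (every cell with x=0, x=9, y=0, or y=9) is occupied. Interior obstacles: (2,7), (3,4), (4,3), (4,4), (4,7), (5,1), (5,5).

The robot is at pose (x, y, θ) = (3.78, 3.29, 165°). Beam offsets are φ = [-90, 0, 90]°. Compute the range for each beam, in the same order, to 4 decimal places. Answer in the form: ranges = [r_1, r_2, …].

beam 1: φ=-90°, α=75°
  d=(0.2588,0.9659)  start (3,3)  tX=0.8500 tY=0.7350  stride 1/|dx|=3.8637 1/|dy|=1.0353
    cross y-line → (3,4), t=0.7350 (wall)
  → r_1 = 0.7350
beam 2: φ=0°, α=165°
  d=(-0.9659,0.2588)  start (3,3)  tX=0.8075 tY=2.7432  stride 1/|dx|=1.0353 1/|dy|=3.8637
    cross x-line → (2,3), t=0.8075
    cross x-line → (1,3), t=1.8428
    cross y-line → (1,4), t=2.7432
    cross x-line → (0,4), t=2.8781 (wall)
  → r_2 = 2.8781
beam 3: φ=90°, α=255°
  d=(-0.2588,-0.9659)  start (3,3)  tX=3.0137 tY=0.3002  stride 1/|dx|=3.8637 1/|dy|=1.0353
    cross y-line → (3,2), t=0.3002
    cross y-line → (3,1), t=1.3355
    cross y-line → (3,0), t=2.3708 (wall)
  → r_3 = 2.3708

ranges = [0.7350, 2.8781, 2.3708]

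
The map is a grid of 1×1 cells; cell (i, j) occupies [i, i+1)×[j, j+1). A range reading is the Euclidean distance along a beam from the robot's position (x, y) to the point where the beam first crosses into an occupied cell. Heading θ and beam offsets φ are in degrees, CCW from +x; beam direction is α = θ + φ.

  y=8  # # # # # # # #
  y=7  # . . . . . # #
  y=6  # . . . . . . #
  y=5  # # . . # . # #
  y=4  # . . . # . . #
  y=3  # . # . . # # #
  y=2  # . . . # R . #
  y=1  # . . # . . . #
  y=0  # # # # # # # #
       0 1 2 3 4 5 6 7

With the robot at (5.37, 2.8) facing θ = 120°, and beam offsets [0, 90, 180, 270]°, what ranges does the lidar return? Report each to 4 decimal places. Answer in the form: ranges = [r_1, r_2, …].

beam 1: φ=0°, α=120°
  dir = (cos 120°, sin 120°) = (-0.5000, 0.8660); from cell (5,2)
  next x-line at t=0.7400, next y-line at t=0.2309; Δt_x=2.0000, Δt_y=1.1547
    y: enter (5,3) at t=0.2309 ← occupied
  → r_1 = 0.2309
beam 2: φ=90°, α=210°
  dir = (cos 210°, sin 210°) = (-0.8660, -0.5000); from cell (5,2)
  next x-line at t=0.4272, next y-line at t=1.6000; Δt_x=1.1547, Δt_y=2.0000
    x: enter (4,2) at t=0.4272 ← occupied
  → r_2 = 0.4272
beam 3: φ=180°, α=300°
  dir = (cos 300°, sin 300°) = (0.5000, -0.8660); from cell (5,2)
  next x-line at t=1.2600, next y-line at t=0.9238; Δt_x=2.0000, Δt_y=1.1547
    y: enter (5,1) at t=0.9238
    x: enter (6,1) at t=1.2600
    y: enter (6,0) at t=2.0785 ← occupied
  → r_3 = 2.0785
beam 4: φ=270°, α=30°
  dir = (cos 30°, sin 30°) = (0.8660, 0.5000); from cell (5,2)
  next x-line at t=0.7275, next y-line at t=0.4000; Δt_x=1.1547, Δt_y=2.0000
    y: enter (5,3) at t=0.4000 ← occupied
  → r_4 = 0.4000

ranges = [0.2309, 0.4272, 2.0785, 0.4000]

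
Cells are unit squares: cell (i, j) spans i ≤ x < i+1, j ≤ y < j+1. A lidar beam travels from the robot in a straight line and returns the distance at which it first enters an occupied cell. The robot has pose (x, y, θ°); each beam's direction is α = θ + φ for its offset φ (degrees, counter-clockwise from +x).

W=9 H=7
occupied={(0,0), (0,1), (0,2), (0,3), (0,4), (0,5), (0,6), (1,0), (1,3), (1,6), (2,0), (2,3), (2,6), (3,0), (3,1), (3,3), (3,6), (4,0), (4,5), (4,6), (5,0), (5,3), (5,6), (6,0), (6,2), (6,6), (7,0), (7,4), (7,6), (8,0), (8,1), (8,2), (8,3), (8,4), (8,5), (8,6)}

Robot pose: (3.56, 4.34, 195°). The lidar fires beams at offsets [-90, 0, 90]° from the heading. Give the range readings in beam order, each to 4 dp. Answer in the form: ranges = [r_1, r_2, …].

beam 1: φ=-90°, α=105°
  dir = (cos 105°, sin 105°) = (-0.2588, 0.9659); from cell (3,4)
  next x-line at t=2.1637, next y-line at t=0.6833; Δt_x=3.8637, Δt_y=1.0353
    y: enter (3,5) at t=0.6833
    y: enter (3,6) at t=1.7186 ← occupied
  → r_1 = 1.7186
beam 2: φ=0°, α=195°
  dir = (cos 195°, sin 195°) = (-0.9659, -0.2588); from cell (3,4)
  next x-line at t=0.5798, next y-line at t=1.3137; Δt_x=1.0353, Δt_y=3.8637
    x: enter (2,4) at t=0.5798
    y: enter (2,3) at t=1.3137 ← occupied
  → r_2 = 1.3137
beam 3: φ=90°, α=285°
  dir = (cos 285°, sin 285°) = (0.2588, -0.9659); from cell (3,4)
  next x-line at t=1.7000, next y-line at t=0.3520; Δt_x=3.8637, Δt_y=1.0353
    y: enter (3,3) at t=0.3520 ← occupied
  → r_3 = 0.3520

ranges = [1.7186, 1.3137, 0.3520]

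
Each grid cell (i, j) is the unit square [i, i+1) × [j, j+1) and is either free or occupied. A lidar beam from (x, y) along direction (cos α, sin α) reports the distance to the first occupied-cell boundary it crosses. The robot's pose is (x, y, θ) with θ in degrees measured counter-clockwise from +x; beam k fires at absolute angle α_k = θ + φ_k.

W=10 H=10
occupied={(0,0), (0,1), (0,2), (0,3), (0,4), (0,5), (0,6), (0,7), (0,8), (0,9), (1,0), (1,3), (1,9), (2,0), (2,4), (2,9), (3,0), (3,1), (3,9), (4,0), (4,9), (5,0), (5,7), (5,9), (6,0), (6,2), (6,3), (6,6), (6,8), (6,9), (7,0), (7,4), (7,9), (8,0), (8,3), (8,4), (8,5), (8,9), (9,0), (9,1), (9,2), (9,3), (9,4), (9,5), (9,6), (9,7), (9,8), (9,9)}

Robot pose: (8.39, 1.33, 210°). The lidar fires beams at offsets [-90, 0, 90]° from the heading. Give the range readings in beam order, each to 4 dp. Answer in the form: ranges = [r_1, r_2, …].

beam 1: φ=-90°, α=120°
  dir = (cos 120°, sin 120°) = (-0.5000, 0.8660); from cell (8,1)
  next x-line at t=0.7800, next y-line at t=0.7736; Δt_x=2.0000, Δt_y=1.1547
    y: enter (8,2) at t=0.7736
    x: enter (7,2) at t=0.7800
    y: enter (7,3) at t=1.9283
    x: enter (6,3) at t=2.7800 ← occupied
  → r_1 = 2.7800
beam 2: φ=0°, α=210°
  dir = (cos 210°, sin 210°) = (-0.8660, -0.5000); from cell (8,1)
  next x-line at t=0.4503, next y-line at t=0.6600; Δt_x=1.1547, Δt_y=2.0000
    x: enter (7,1) at t=0.4503
    y: enter (7,0) at t=0.6600 ← occupied
  → r_2 = 0.6600
beam 3: φ=90°, α=300°
  dir = (cos 300°, sin 300°) = (0.5000, -0.8660); from cell (8,1)
  next x-line at t=1.2200, next y-line at t=0.3811; Δt_x=2.0000, Δt_y=1.1547
    y: enter (8,0) at t=0.3811 ← occupied
  → r_3 = 0.3811

ranges = [2.7800, 0.6600, 0.3811]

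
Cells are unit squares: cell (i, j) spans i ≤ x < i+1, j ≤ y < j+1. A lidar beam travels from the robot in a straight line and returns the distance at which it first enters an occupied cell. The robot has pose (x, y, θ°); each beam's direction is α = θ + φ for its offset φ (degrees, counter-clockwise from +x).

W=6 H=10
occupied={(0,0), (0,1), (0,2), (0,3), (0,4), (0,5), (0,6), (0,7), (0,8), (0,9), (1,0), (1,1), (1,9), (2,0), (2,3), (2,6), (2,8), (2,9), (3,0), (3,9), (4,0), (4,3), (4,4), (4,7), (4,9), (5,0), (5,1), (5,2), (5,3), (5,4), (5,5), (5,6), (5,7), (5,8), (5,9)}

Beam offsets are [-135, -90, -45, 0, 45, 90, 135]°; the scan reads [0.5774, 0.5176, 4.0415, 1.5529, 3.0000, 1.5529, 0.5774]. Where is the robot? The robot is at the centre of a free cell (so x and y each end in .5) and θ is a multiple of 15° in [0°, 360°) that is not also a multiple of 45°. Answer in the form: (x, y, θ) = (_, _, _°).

The pose lattice has 25·16 = 400 candidates. Test each by forward raycasting.
  (4.5, 2.5, 150°): beam 1 = 0.5176 ≠ 0.5774 ✗
  (4.5, 6.5, 255°): beam 2 = 1.5529 ≠ 0.5176 ✗
  (2.5, 5.5, 345°): beam 1 = 1.7321 ≠ 0.5774 ✗
  (4.5, 2.5, 300°): beam 1 = 1.9319 ≠ 0.5774 ✗
  …
  (4.5, 6.5, 195°): r_1=0.5774, r_2=0.5176, r_3=4.0415, r_4=1.5529, r_5=3.0000, r_6=1.5529, r_7=0.5774 — all match ✓
Only this pose fits every beam.

(x, y, θ) = (4.5, 6.5, 195°)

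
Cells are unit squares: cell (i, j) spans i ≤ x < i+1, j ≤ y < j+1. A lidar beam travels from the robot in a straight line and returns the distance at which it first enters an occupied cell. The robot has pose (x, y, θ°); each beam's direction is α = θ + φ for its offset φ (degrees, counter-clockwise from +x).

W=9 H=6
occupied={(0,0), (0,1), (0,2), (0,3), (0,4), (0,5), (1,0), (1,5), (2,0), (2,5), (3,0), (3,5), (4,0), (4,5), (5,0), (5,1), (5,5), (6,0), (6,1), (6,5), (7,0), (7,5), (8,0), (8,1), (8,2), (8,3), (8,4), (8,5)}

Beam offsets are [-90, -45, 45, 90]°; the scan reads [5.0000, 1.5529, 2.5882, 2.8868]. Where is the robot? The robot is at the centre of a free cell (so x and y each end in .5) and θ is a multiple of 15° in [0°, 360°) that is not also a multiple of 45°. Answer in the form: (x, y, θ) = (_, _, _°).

(x, y, θ) = (5.5, 3.5, 300°)

The pose lattice has 26·16 = 416 candidates. Test each by forward raycasting.
  (2.5, 3.5, 120°): beam 1 = 3.0000 ≠ 5.0000 ✗
  (4.5, 1.5, 210°): beam 1 = 4.0415 ≠ 5.0000 ✗
  (2.5, 2.5, 330°): beam 1 = 1.7321 ≠ 5.0000 ✗
  …
  (5.5, 3.5, 300°): r_1=5.0000, r_2=1.5529, r_3=2.5882, r_4=2.8868 — all match ✓
Only this pose fits every beam.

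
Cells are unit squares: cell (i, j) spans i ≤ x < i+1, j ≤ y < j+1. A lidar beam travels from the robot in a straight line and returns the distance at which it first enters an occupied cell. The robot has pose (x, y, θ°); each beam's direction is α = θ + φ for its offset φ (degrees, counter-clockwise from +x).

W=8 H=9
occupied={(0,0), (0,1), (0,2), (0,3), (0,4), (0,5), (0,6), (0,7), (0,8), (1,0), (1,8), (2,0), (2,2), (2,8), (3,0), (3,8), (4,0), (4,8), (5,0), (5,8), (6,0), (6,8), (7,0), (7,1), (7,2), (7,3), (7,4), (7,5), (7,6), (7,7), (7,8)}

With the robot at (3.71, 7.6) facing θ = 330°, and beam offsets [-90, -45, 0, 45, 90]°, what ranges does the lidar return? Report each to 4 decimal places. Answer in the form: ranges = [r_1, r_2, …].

ranges = [5.4200, 6.8328, 3.7990, 1.5455, 0.4619]

beam 1: φ=-90°, α=240°
  dir = (cos 240°, sin 240°) = (-0.5000, -0.8660); from cell (3,7)
  next x-line at t=1.4200, next y-line at t=0.6928; Δt_x=2.0000, Δt_y=1.1547
    y: enter (3,6) at t=0.6928
    x: enter (2,6) at t=1.4200
    y: enter (2,5) at t=1.8475
    y: enter (2,4) at t=3.0022
    x: enter (1,4) at t=3.4200
    y: enter (1,3) at t=4.1569
    y: enter (1,2) at t=5.3116
    x: enter (0,2) at t=5.4200 ← occupied
  → r_1 = 5.4200
beam 2: φ=-45°, α=285°
  dir = (cos 285°, sin 285°) = (0.2588, -0.9659); from cell (3,7)
  next x-line at t=1.1205, next y-line at t=0.6212; Δt_x=3.8637, Δt_y=1.0353
    y: enter (3,6) at t=0.6212
    x: enter (4,6) at t=1.1205
    y: enter (4,5) at t=1.6564
    y: enter (4,4) at t=2.6917
    y: enter (4,3) at t=3.7270
    y: enter (4,2) at t=4.7623
    x: enter (5,2) at t=4.9842
    y: enter (5,1) at t=5.7975
    y: enter (5,0) at t=6.8328 ← occupied
  → r_2 = 6.8328
beam 3: φ=0°, α=330°
  dir = (cos 330°, sin 330°) = (0.8660, -0.5000); from cell (3,7)
  next x-line at t=0.3349, next y-line at t=1.2000; Δt_x=1.1547, Δt_y=2.0000
    x: enter (4,7) at t=0.3349
    y: enter (4,6) at t=1.2000
    x: enter (5,6) at t=1.4896
    x: enter (6,6) at t=2.6443
    y: enter (6,5) at t=3.2000
    x: enter (7,5) at t=3.7990 ← occupied
  → r_3 = 3.7990
beam 4: φ=45°, α=15°
  dir = (cos 15°, sin 15°) = (0.9659, 0.2588); from cell (3,7)
  next x-line at t=0.3002, next y-line at t=1.5455; Δt_x=1.0353, Δt_y=3.8637
    x: enter (4,7) at t=0.3002
    x: enter (5,7) at t=1.3355
    y: enter (5,8) at t=1.5455 ← occupied
  → r_4 = 1.5455
beam 5: φ=90°, α=60°
  dir = (cos 60°, sin 60°) = (0.5000, 0.8660); from cell (3,7)
  next x-line at t=0.5800, next y-line at t=0.4619; Δt_x=2.0000, Δt_y=1.1547
    y: enter (3,8) at t=0.4619 ← occupied
  → r_5 = 0.4619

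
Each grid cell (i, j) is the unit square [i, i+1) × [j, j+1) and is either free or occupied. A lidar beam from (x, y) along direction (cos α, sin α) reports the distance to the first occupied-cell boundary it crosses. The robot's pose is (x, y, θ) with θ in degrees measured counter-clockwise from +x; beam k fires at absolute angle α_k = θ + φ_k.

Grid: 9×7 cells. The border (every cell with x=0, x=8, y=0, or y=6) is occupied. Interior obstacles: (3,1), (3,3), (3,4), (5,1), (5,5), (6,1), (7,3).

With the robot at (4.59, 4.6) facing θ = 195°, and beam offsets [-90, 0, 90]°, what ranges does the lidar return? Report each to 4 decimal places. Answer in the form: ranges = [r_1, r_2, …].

beam 1: φ=-90°, α=105°
  d=(-0.2588,0.9659)  start (4,4)  tX=2.2796 tY=0.4141  stride 1/|dx|=3.8637 1/|dy|=1.0353
    cross y-line → (4,5), t=0.4141
    cross y-line → (4,6), t=1.4494 (wall)
  → r_1 = 1.4494
beam 2: φ=0°, α=195°
  d=(-0.9659,-0.2588)  start (4,4)  tX=0.6108 tY=2.3182  stride 1/|dx|=1.0353 1/|dy|=3.8637
    cross x-line → (3,4), t=0.6108 (wall)
  → r_2 = 0.6108
beam 3: φ=90°, α=285°
  d=(0.2588,-0.9659)  start (4,4)  tX=1.5841 tY=0.6212  stride 1/|dx|=3.8637 1/|dy|=1.0353
    cross y-line → (4,3), t=0.6212
    cross x-line → (5,3), t=1.5841
    cross y-line → (5,2), t=1.6564
    cross y-line → (5,1), t=2.6917 (wall)
  → r_3 = 2.6917

ranges = [1.4494, 0.6108, 2.6917]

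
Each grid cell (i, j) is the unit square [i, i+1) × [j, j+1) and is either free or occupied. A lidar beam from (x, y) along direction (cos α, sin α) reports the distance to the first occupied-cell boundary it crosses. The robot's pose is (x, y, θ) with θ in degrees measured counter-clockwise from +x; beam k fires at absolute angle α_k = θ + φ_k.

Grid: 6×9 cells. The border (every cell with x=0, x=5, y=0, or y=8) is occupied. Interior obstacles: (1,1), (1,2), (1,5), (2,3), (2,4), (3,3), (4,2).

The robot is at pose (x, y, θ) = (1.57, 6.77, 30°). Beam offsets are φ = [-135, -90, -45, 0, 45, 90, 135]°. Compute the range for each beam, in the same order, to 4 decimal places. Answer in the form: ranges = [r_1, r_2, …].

ranges = [0.7972, 2.0438, 3.5510, 2.4600, 1.2734, 1.1400, 0.5901]

beam 1: φ=-135°, α=255°
  dir = (cos 255°, sin 255°) = (-0.2588, -0.9659); from cell (1,6)
  next x-line at t=2.2023, next y-line at t=0.7972; Δt_x=3.8637, Δt_y=1.0353
    y: enter (1,5) at t=0.7972 ← occupied
  → r_1 = 0.7972
beam 2: φ=-90°, α=300°
  dir = (cos 300°, sin 300°) = (0.5000, -0.8660); from cell (1,6)
  next x-line at t=0.8600, next y-line at t=0.8891; Δt_x=2.0000, Δt_y=1.1547
    x: enter (2,6) at t=0.8600
    y: enter (2,5) at t=0.8891
    y: enter (2,4) at t=2.0438 ← occupied
  → r_2 = 2.0438
beam 3: φ=-45°, α=345°
  dir = (cos 345°, sin 345°) = (0.9659, -0.2588); from cell (1,6)
  next x-line at t=0.4452, next y-line at t=2.9751; Δt_x=1.0353, Δt_y=3.8637
    x: enter (2,6) at t=0.4452
    x: enter (3,6) at t=1.4804
    x: enter (4,6) at t=2.5157
    y: enter (4,5) at t=2.9751
    x: enter (5,5) at t=3.5510 ← occupied
  → r_3 = 3.5510
beam 4: φ=0°, α=30°
  dir = (cos 30°, sin 30°) = (0.8660, 0.5000); from cell (1,6)
  next x-line at t=0.4965, next y-line at t=0.4600; Δt_x=1.1547, Δt_y=2.0000
    y: enter (1,7) at t=0.4600
    x: enter (2,7) at t=0.4965
    x: enter (3,7) at t=1.6512
    y: enter (3,8) at t=2.4600 ← occupied
  → r_4 = 2.4600
beam 5: φ=45°, α=75°
  dir = (cos 75°, sin 75°) = (0.2588, 0.9659); from cell (1,6)
  next x-line at t=1.6614, next y-line at t=0.2381; Δt_x=3.8637, Δt_y=1.0353
    y: enter (1,7) at t=0.2381
    y: enter (1,8) at t=1.2734 ← occupied
  → r_5 = 1.2734
beam 6: φ=90°, α=120°
  dir = (cos 120°, sin 120°) = (-0.5000, 0.8660); from cell (1,6)
  next x-line at t=1.1400, next y-line at t=0.2656; Δt_x=2.0000, Δt_y=1.1547
    y: enter (1,7) at t=0.2656
    x: enter (0,7) at t=1.1400 ← occupied
  → r_6 = 1.1400
beam 7: φ=135°, α=165°
  dir = (cos 165°, sin 165°) = (-0.9659, 0.2588); from cell (1,6)
  next x-line at t=0.5901, next y-line at t=0.8887; Δt_x=1.0353, Δt_y=3.8637
    x: enter (0,6) at t=0.5901 ← occupied
  → r_7 = 0.5901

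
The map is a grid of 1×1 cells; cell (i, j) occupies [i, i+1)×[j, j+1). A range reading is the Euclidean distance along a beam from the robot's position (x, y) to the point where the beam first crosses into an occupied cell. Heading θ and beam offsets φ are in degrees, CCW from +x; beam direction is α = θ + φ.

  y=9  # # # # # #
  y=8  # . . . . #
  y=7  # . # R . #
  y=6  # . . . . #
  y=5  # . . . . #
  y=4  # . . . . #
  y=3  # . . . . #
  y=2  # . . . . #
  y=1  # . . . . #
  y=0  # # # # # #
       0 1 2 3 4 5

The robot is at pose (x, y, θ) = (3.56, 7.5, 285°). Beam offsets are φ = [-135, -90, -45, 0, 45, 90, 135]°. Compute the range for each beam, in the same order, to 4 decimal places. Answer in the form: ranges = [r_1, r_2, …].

ranges = [0.6466, 0.5798, 5.1200, 5.5637, 1.6628, 1.4908, 1.7321]

beam 1: φ=-135°, α=150°
  d=(-0.8660,0.5000)  start (3,7)  tX=0.6466 tY=1.0000  stride 1/|dx|=1.1547 1/|dy|=2.0000
    cross x-line → (2,7), t=0.6466 (wall)
  → r_1 = 0.6466
beam 2: φ=-90°, α=195°
  d=(-0.9659,-0.2588)  start (3,7)  tX=0.5798 tY=1.9319  stride 1/|dx|=1.0353 1/|dy|=3.8637
    cross x-line → (2,7), t=0.5798 (wall)
  → r_2 = 0.5798
beam 3: φ=-45°, α=240°
  d=(-0.5000,-0.8660)  start (3,7)  tX=1.1200 tY=0.5774  stride 1/|dx|=2.0000 1/|dy|=1.1547
    cross y-line → (3,6), t=0.5774
    cross x-line → (2,6), t=1.1200
    cross y-line → (2,5), t=1.7321
    cross y-line → (2,4), t=2.8868
    cross x-line → (1,4), t=3.1200
    cross y-line → (1,3), t=4.0415
    cross x-line → (0,3), t=5.1200 (wall)
  → r_3 = 5.1200
beam 4: φ=0°, α=285°
  d=(0.2588,-0.9659)  start (3,7)  tX=1.7000 tY=0.5176  stride 1/|dx|=3.8637 1/|dy|=1.0353
    cross y-line → (3,6), t=0.5176
    cross y-line → (3,5), t=1.5529
    cross x-line → (4,5), t=1.7000
    cross y-line → (4,4), t=2.5882
    cross y-line → (4,3), t=3.6235
    cross y-line → (4,2), t=4.6587
    cross x-line → (5,2), t=5.5637 (wall)
  → r_4 = 5.5637
beam 5: φ=45°, α=330°
  d=(0.8660,-0.5000)  start (3,7)  tX=0.5081 tY=1.0000  stride 1/|dx|=1.1547 1/|dy|=2.0000
    cross x-line → (4,7), t=0.5081
    cross y-line → (4,6), t=1.0000
    cross x-line → (5,6), t=1.6628 (wall)
  → r_5 = 1.6628
beam 6: φ=90°, α=15°
  d=(0.9659,0.2588)  start (3,7)  tX=0.4555 tY=1.9319  stride 1/|dx|=1.0353 1/|dy|=3.8637
    cross x-line → (4,7), t=0.4555
    cross x-line → (5,7), t=1.4908 (wall)
  → r_6 = 1.4908
beam 7: φ=135°, α=60°
  d=(0.5000,0.8660)  start (3,7)  tX=0.8800 tY=0.5774  stride 1/|dx|=2.0000 1/|dy|=1.1547
    cross y-line → (3,8), t=0.5774
    cross x-line → (4,8), t=0.8800
    cross y-line → (4,9), t=1.7321 (wall)
  → r_7 = 1.7321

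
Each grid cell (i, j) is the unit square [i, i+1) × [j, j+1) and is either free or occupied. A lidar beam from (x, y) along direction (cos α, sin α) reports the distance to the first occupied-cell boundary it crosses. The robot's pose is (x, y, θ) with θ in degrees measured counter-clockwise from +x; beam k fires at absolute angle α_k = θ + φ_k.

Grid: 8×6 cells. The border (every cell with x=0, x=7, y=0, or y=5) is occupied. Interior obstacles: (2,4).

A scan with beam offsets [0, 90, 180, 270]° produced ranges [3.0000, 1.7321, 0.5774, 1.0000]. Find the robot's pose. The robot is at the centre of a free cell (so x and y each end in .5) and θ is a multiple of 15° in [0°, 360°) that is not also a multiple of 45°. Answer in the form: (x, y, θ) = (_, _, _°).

(x, y, θ) = (1.5, 2.5, 330°)

Candidates: 23 free-cell centres × 16 headings = 368 poses. Raycast each; keep the one whose scan matches to 4 dp.
  (1.5, 2.5, 75°): beam 1 = 1.9319 ≠ 3.0000 ✗
  (3.5, 3.5, 330°): beam 1 = 4.0415 ≠ 3.0000 ✗
  (2.5, 1.5, 75°): beam 1 = 3.6235 ≠ 3.0000 ✗
  (3.5, 2.5, 165°): beam 1 = 2.5882 ≠ 3.0000 ✗
  …
  (1.5, 2.5, 330°): r_1=3.0000, r_2=1.7321, r_3=0.5774, r_4=1.0000 — all match ✓
No second candidate reproduces the full scan.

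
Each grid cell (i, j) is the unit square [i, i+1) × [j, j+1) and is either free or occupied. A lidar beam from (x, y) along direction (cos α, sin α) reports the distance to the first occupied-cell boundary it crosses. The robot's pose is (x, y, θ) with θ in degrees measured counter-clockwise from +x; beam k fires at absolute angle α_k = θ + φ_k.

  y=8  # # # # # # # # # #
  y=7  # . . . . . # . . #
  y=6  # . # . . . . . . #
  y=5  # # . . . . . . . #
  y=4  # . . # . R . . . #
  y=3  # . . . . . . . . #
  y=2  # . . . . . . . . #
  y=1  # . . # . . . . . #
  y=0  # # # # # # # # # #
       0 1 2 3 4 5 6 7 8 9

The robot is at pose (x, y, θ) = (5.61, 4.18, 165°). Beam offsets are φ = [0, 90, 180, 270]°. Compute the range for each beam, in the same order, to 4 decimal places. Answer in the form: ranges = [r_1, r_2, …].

beam 1: φ=0°, α=165°
  d=(-0.9659,0.2588)  start (5,4)  tX=0.6315 tY=3.1682  stride 1/|dx|=1.0353 1/|dy|=3.8637
    cross x-line → (4,4), t=0.6315
    cross x-line → (3,4), t=1.6668 (wall)
  → r_1 = 1.6668
beam 2: φ=90°, α=255°
  d=(-0.2588,-0.9659)  start (5,4)  tX=2.3569 tY=0.1863  stride 1/|dx|=3.8637 1/|dy|=1.0353
    cross y-line → (5,3), t=0.1863
    cross y-line → (5,2), t=1.2216
    cross y-line → (5,1), t=2.2569
    cross x-line → (4,1), t=2.3569
    cross y-line → (4,0), t=3.2922 (wall)
  → r_2 = 3.2922
beam 3: φ=180°, α=345°
  d=(0.9659,-0.2588)  start (5,4)  tX=0.4038 tY=0.6955  stride 1/|dx|=1.0353 1/|dy|=3.8637
    cross x-line → (6,4), t=0.4038
    cross y-line → (6,3), t=0.6955
    cross x-line → (7,3), t=1.4390
    cross x-line → (8,3), t=2.4743
    cross x-line → (9,3), t=3.5096 (wall)
  → r_3 = 3.5096
beam 4: φ=270°, α=75°
  d=(0.2588,0.9659)  start (5,4)  tX=1.5068 tY=0.8489  stride 1/|dx|=3.8637 1/|dy|=1.0353
    cross y-line → (5,5), t=0.8489
    cross x-line → (6,5), t=1.5068
    cross y-line → (6,6), t=1.8842
    cross y-line → (6,7), t=2.9195 (wall)
  → r_4 = 2.9195

ranges = [1.6668, 3.2922, 3.5096, 2.9195]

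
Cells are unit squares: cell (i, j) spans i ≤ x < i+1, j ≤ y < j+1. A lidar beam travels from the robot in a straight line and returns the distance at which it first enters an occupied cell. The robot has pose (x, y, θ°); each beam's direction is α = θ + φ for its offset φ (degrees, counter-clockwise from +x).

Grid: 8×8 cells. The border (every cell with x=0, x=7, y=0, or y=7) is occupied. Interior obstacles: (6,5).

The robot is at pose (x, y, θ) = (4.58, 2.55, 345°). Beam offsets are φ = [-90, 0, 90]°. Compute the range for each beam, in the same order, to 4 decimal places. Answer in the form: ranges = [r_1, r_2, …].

ranges = [1.6047, 2.5054, 4.6070]

beam 1: φ=-90°, α=255°
  d=(-0.2588,-0.9659)  start (4,2)  tX=2.2409 tY=0.5694  stride 1/|dx|=3.8637 1/|dy|=1.0353
    cross y-line → (4,1), t=0.5694
    cross y-line → (4,0), t=1.6047 (wall)
  → r_1 = 1.6047
beam 2: φ=0°, α=345°
  d=(0.9659,-0.2588)  start (4,2)  tX=0.4348 tY=2.1250  stride 1/|dx|=1.0353 1/|dy|=3.8637
    cross x-line → (5,2), t=0.4348
    cross x-line → (6,2), t=1.4701
    cross y-line → (6,1), t=2.1250
    cross x-line → (7,1), t=2.5054 (wall)
  → r_2 = 2.5054
beam 3: φ=90°, α=75°
  d=(0.2588,0.9659)  start (4,2)  tX=1.6228 tY=0.4659  stride 1/|dx|=3.8637 1/|dy|=1.0353
    cross y-line → (4,3), t=0.4659
    cross y-line → (4,4), t=1.5012
    cross x-line → (5,4), t=1.6228
    cross y-line → (5,5), t=2.5364
    cross y-line → (5,6), t=3.5717
    cross y-line → (5,7), t=4.6070 (wall)
  → r_3 = 4.6070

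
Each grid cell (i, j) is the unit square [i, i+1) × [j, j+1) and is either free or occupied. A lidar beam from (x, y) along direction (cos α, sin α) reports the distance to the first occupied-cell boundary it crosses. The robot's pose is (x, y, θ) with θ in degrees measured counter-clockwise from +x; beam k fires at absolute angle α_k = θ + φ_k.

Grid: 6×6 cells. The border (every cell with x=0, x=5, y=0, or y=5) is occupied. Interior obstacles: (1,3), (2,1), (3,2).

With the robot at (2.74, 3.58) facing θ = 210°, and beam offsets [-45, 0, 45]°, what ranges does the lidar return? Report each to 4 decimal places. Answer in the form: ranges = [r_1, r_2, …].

ranges = [0.7661, 0.8545, 1.6357]

beam 1: φ=-45°, α=165°
  direction (-0.9659, 0.2588); cell (2,3); t to first gridline: x 0.7661, y 1.6228 (then +1.0353 / +3.8637)
    (1,3) via x @ 0.7661  # hit
  → r_1 = 0.7661
beam 2: φ=0°, α=210°
  direction (-0.8660, -0.5000); cell (2,3); t to first gridline: x 0.8545, y 1.1600 (then +1.1547 / +2.0000)
    (1,3) via x @ 0.8545  # hit
  → r_2 = 0.8545
beam 3: φ=45°, α=255°
  direction (-0.2588, -0.9659); cell (2,3); t to first gridline: x 2.8591, y 0.6005 (then +3.8637 / +1.0353)
    (2,2) via y @ 0.6005
    (2,1) via y @ 1.6357  # hit
  → r_3 = 1.6357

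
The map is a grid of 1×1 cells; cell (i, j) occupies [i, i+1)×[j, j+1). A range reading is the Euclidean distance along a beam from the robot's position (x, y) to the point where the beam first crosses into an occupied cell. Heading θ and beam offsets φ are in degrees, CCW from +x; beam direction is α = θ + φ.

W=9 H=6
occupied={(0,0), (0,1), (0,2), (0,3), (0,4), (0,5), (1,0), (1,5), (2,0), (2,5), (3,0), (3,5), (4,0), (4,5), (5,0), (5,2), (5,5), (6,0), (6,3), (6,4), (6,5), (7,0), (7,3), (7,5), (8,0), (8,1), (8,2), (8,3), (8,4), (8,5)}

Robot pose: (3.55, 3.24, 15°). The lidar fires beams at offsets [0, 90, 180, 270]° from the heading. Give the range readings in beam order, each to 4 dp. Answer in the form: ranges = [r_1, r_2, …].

ranges = [2.5364, 1.8221, 2.6400, 2.3190]

beam 1: φ=0°, α=15°
  d=(0.9659,0.2588)  start (3,3)  tX=0.4659 tY=2.9364  stride 1/|dx|=1.0353 1/|dy|=3.8637
    cross x-line → (4,3), t=0.4659
    cross x-line → (5,3), t=1.5012
    cross x-line → (6,3), t=2.5364 (wall)
  → r_1 = 2.5364
beam 2: φ=90°, α=105°
  d=(-0.2588,0.9659)  start (3,3)  tX=2.1250 tY=0.7868  stride 1/|dx|=3.8637 1/|dy|=1.0353
    cross y-line → (3,4), t=0.7868
    cross y-line → (3,5), t=1.8221 (wall)
  → r_2 = 1.8221
beam 3: φ=180°, α=195°
  d=(-0.9659,-0.2588)  start (3,3)  tX=0.5694 tY=0.9273  stride 1/|dx|=1.0353 1/|dy|=3.8637
    cross x-line → (2,3), t=0.5694
    cross y-line → (2,2), t=0.9273
    cross x-line → (1,2), t=1.6047
    cross x-line → (0,2), t=2.6400 (wall)
  → r_3 = 2.6400
beam 4: φ=270°, α=285°
  d=(0.2588,-0.9659)  start (3,3)  tX=1.7387 tY=0.2485  stride 1/|dx|=3.8637 1/|dy|=1.0353
    cross y-line → (3,2), t=0.2485
    cross y-line → (3,1), t=1.2837
    cross x-line → (4,1), t=1.7387
    cross y-line → (4,0), t=2.3190 (wall)
  → r_4 = 2.3190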